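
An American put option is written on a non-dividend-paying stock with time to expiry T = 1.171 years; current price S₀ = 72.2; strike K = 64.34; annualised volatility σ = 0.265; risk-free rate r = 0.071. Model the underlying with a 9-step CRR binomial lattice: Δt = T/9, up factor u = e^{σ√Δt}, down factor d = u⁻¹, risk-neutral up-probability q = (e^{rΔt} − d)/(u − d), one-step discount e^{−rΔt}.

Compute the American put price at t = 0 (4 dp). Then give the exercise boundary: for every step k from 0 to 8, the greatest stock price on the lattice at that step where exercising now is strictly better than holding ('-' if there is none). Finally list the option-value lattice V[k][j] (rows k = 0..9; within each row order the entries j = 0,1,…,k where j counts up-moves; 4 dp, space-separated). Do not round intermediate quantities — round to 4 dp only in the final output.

price = 2.8876
boundary = - - - - 49.2588 44.7683 49.2588 54.1997 49.2588
tree:
2.8876
4.5749 1.4096
7.0470 2.4155 0.5230
10.5051 4.0378 0.9881 0.1108
15.0812 6.5439 1.8382 0.2351 0.0000
19.5717 10.1942 3.3515 0.4992 0.0000 0.0000
23.6528 15.0812 5.9458 1.0598 0.0000 0.0000 0.0000
27.3619 19.5717 10.1403 2.2499 0.0000 0.0000 0.0000 0.0000
30.7329 23.6528 15.0812 4.7764 0.0000 0.0000 0.0000 0.0000 0.0000
33.7966 27.3619 19.5717 10.1403 0.0000 0.0000 0.0000 0.0000 0.0000 0.0000

params: Δt=0.13011 u=1.10031 d=0.90884 q=0.52459 e^(-rΔt)=0.99080
t_9 payoffs: 33.7966 27.3619 19.5717 10.1403 0.0000 0.0000 0.0000 0.0000 0.0000 0.0000
t_8: node(8,0) S=33.6071 payoff=30.7329 vs cont=30.1413 → 30.7329 [stop]  node(8,1) S=40.6872 payoff=23.6528 vs cont=23.0612 → 23.6528 [stop]  node(8,2) S=49.2588 payoff=15.0812 vs cont=14.4896 → 15.0812 [stop]  node(8,3) S=59.6363 payoff=4.7037 vs cont=4.7764 → 4.7764 [wait]  node(8,4) S=72.2000 payoff=0.0000 vs cont=0.0000 → 0.0000 [wait]  node(8,5) S=87.4105 payoff=0.0000 vs cont=0.0000 → 0.0000 [wait]  node(8,6) S=105.8255 payoff=0.0000 vs cont=0.0000 → 0.0000 [wait]  node(8,7) S=128.1200 payoff=0.0000 vs cont=0.0000 → 0.0000 [wait]  node(8,8) S=155.1114 payoff=0.0000 vs cont=0.0000 → 0.0000 [wait]  ⇒ S*(8)=49.2588
t_7: node(7,0) S=36.9781 payoff=27.3619 vs cont=26.7703 → 27.3619 [stop]  node(7,1) S=44.7683 payoff=19.5717 vs cont=18.9801 → 19.5717 [stop]  node(7,2) S=54.1997 payoff=10.1403 vs cont=9.5864 → 10.1403 [stop]  node(7,3) S=65.6181 payoff=0.0000 vs cont=2.2499 → 2.2499 [wait]  node(7,4) S=79.4421 payoff=0.0000 vs cont=0.0000 → 0.0000 [wait]  node(7,5) S=96.1783 payoff=0.0000 vs cont=0.0000 → 0.0000 [wait]  node(7,6) S=116.4404 payoff=0.0000 vs cont=0.0000 → 0.0000 [wait]  node(7,7) S=140.9712 payoff=0.0000 vs cont=0.0000 → 0.0000 [wait]  ⇒ S*(7)=54.1997
t_6: node(6,0) S=40.6872 payoff=23.6528 vs cont=23.0612 → 23.6528 [stop]  node(6,1) S=49.2588 payoff=15.0812 vs cont=14.4896 → 15.0812 [stop]  node(6,2) S=59.6363 payoff=4.7037 vs cont=5.9458 → 5.9458 [wait]  node(6,3) S=72.2000 payoff=0.0000 vs cont=1.0598 → 1.0598 [wait]  node(6,4) S=87.4105 payoff=0.0000 vs cont=0.0000 → 0.0000 [wait]  node(6,5) S=105.8255 payoff=0.0000 vs cont=0.0000 → 0.0000 [wait]  node(6,6) S=128.1200 payoff=0.0000 vs cont=0.0000 → 0.0000 [wait]  ⇒ S*(6)=49.2588
t_5: node(5,0) S=44.7683 payoff=19.5717 vs cont=18.9801 → 19.5717 [stop]  node(5,1) S=54.1997 payoff=10.1403 vs cont=10.1942 → 10.1942 [wait]  node(5,2) S=65.6181 payoff=0.0000 vs cont=3.3515 → 3.3515 [wait]  node(5,3) S=79.4421 payoff=0.0000 vs cont=0.4992 → 0.4992 [wait]  node(5,4) S=96.1783 payoff=0.0000 vs cont=0.0000 → 0.0000 [wait]  node(5,5) S=116.4404 payoff=0.0000 vs cont=0.0000 → 0.0000 [wait]  ⇒ S*(5)=44.7683
t_4: node(4,0) S=49.2588 payoff=15.0812 vs cont=14.5176 → 15.0812 [stop]  node(4,1) S=59.6363 payoff=4.7037 vs cont=6.5439 → 6.5439 [wait]  node(4,2) S=72.2000 payoff=0.0000 vs cont=1.8382 → 1.8382 [wait]  node(4,3) S=87.4105 payoff=0.0000 vs cont=0.2351 → 0.2351 [wait]  node(4,4) S=105.8255 payoff=0.0000 vs cont=0.0000 → 0.0000 [wait]  ⇒ S*(4)=49.2588
t_3: node(3,0) S=54.1997 payoff=10.1403 vs cont=10.5051 → 10.5051 [wait]  node(3,1) S=65.6181 payoff=0.0000 vs cont=4.0378 → 4.0378 [wait]  node(3,2) S=79.4421 payoff=0.0000 vs cont=0.9881 → 0.9881 [wait]  node(3,3) S=96.1783 payoff=0.0000 vs cont=0.1108 → 0.1108 [wait]  ⇒ S*(3)=-
t_2: node(2,0) S=59.6363 payoff=4.7037 vs cont=7.0470 → 7.0470 [wait]  node(2,1) S=72.2000 payoff=0.0000 vs cont=2.4155 → 2.4155 [wait]  node(2,2) S=87.4105 payoff=0.0000 vs cont=0.5230 → 0.5230 [wait]  ⇒ S*(2)=-
t_1: node(1,0) S=65.6181 payoff=0.0000 vs cont=4.5749 → 4.5749 [wait]  node(1,1) S=79.4421 payoff=0.0000 vs cont=1.4096 → 1.4096 [wait]  ⇒ S*(1)=-
t_0: node(0,0) S=72.2000 payoff=0.0000 vs cont=2.8876 → 2.8876 [wait]  ⇒ S*(0)=-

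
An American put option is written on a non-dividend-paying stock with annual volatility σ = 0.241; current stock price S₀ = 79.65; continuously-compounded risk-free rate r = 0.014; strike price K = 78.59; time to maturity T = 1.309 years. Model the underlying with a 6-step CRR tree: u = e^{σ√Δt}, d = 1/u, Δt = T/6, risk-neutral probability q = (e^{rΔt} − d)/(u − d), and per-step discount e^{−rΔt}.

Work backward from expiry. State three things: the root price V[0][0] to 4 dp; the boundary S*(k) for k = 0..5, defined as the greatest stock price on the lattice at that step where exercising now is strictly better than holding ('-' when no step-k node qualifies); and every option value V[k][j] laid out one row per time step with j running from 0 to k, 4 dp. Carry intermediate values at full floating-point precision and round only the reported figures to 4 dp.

price = 7.3372
boundary = - - - 56.8230 63.5933 56.8230
tree:
7.3372
10.9704 3.5323
15.8137 5.9060 1.0385
21.7670 9.6030 2.0245 0.0000
27.8165 14.9967 3.9464 0.0000 0.0000
33.2220 21.7670 7.6931 0.0000 0.0000 0.0000
38.0520 27.8165 14.9967 0.0000 0.0000 0.0000 0.0000

Δt=0.21817  u=1.11915  d=0.89354  q=0.48545  discount=0.99695
step 6 (expiry): payoffs max(K−S,0) = 38.0520 27.8165 14.9967 0.0000 0.0000 0.0000 0.0000
step 5: (k=5,j=0): S=45.3680, (K−S)⁺=33.2220, hold=32.9823 ⇒ V=33.2220 exercise | (k=5,j=1): S=56.8230, (K−S)⁺=21.7670, hold=21.5273 ⇒ V=21.7670 exercise | (k=5,j=2): S=71.1703, (K−S)⁺=7.4197, hold=7.6931 ⇒ V=7.6931 continue | (k=5,j=3): S=89.1401, (K−S)⁺=0.0000, hold=0.0000 ⇒ V=0.0000 continue | (k=5,j=4): S=111.6471, (K−S)⁺=0.0000, hold=0.0000 ⇒ V=0.0000 continue | (k=5,j=5): S=139.8370, (K−S)⁺=0.0000, hold=0.0000 ⇒ V=0.0000 continue  boundary S*=56.8230
step 4: (k=4,j=0): S=50.7735, (K−S)⁺=27.8165, hold=27.5769 ⇒ V=27.8165 exercise | (k=4,j=1): S=63.5933, (K−S)⁺=14.9967, hold=14.8893 ⇒ V=14.9967 exercise | (k=4,j=2): S=79.6500, (K−S)⁺=0.0000, hold=3.9464 ⇒ V=3.9464 continue | (k=4,j=3): S=99.7609, (K−S)⁺=0.0000, hold=0.0000 ⇒ V=0.0000 continue | (k=4,j=4): S=124.9496, (K−S)⁺=0.0000, hold=0.0000 ⇒ V=0.0000 continue  boundary S*=63.5933
step 3: (k=3,j=0): S=56.8230, (K−S)⁺=21.7670, hold=21.5273 ⇒ V=21.7670 exercise | (k=3,j=1): S=71.1703, (K−S)⁺=7.4197, hold=9.6030 ⇒ V=9.6030 continue | (k=3,j=2): S=89.1401, (K−S)⁺=0.0000, hold=2.0245 ⇒ V=2.0245 continue | (k=3,j=3): S=111.6471, (K−S)⁺=0.0000, hold=0.0000 ⇒ V=0.0000 continue  boundary S*=56.8230
step 2: (k=2,j=0): S=63.5933, (K−S)⁺=14.9967, hold=15.8137 ⇒ V=15.8137 continue | (k=2,j=1): S=79.6500, (K−S)⁺=0.0000, hold=5.9060 ⇒ V=5.9060 continue | (k=2,j=2): S=99.7609, (K−S)⁺=0.0000, hold=1.0385 ⇒ V=1.0385 continue  boundary S*=-
step 1: (k=1,j=0): S=71.1703, (K−S)⁺=7.4197, hold=10.9704 ⇒ V=10.9704 continue | (k=1,j=1): S=89.1401, (K−S)⁺=0.0000, hold=3.5323 ⇒ V=3.5323 continue  boundary S*=-
step 0: (k=0,j=0): S=79.6500, (K−S)⁺=0.0000, hold=7.3372 ⇒ V=7.3372 continue  boundary S*=-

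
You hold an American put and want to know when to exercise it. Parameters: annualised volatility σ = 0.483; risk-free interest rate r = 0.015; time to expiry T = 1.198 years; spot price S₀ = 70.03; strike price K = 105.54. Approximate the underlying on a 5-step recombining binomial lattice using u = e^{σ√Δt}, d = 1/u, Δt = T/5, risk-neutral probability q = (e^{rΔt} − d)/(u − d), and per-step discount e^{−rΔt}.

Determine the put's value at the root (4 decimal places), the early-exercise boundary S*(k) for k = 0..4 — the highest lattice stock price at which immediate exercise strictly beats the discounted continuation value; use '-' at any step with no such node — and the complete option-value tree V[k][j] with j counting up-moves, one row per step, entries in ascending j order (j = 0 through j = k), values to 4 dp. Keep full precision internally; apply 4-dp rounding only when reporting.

params: Δt=0.23960 u=1.26671 d=0.78945 q=0.44871 e^(-rΔt)=0.99641
t_5 payoffs: 84.0668 71.0850 50.2551 16.8323 0.0000 0.0000
t_4: node(4,0) S=27.2004 payoff=78.3396 vs cont=77.9610 → 78.3396 [stop]  node(4,1) S=43.6445 payoff=61.8955 vs cont=61.5169 → 61.8955 [stop]  node(4,2) S=70.0300 payoff=35.5100 vs cont=35.1314 → 35.5100 [stop]  node(4,3) S=112.3670 payoff=0.0000 vs cont=9.2461 → 9.2461 [wait]  node(4,4) S=180.2992 payoff=0.0000 vs cont=0.0000 → 0.0000 [wait]  ⇒ S*(4)=70.0300
t_3: node(3,0) S=34.4550 payoff=71.0850 vs cont=70.7064 → 71.0850 [stop]  node(3,1) S=55.2849 payoff=50.2551 vs cont=49.8764 → 50.2551 [stop]  node(3,2) S=88.7077 payoff=16.8323 vs cont=23.6400 → 23.6400 [wait]  node(3,3) S=142.3365 payoff=0.0000 vs cont=5.0790 → 5.0790 [wait]  ⇒ S*(3)=55.2849
t_2: node(2,0) S=43.6445 payoff=61.8955 vs cont=61.5169 → 61.8955 [stop]  node(2,1) S=70.0300 payoff=35.5100 vs cont=38.1751 → 38.1751 [wait]  node(2,2) S=112.3670 payoff=0.0000 vs cont=15.2565 → 15.2565 [wait]  ⇒ S*(2)=43.6445
t_1: node(1,0) S=55.2849 payoff=50.2551 vs cont=51.0680 → 51.0680 [wait]  node(1,1) S=88.7077 payoff=16.8323 vs cont=27.7912 → 27.7912 [wait]  ⇒ S*(1)=-
t_0: node(0,0) S=70.0300 payoff=35.5100 vs cont=40.4777 → 40.4777 [wait]  ⇒ S*(0)=-

price = 40.4777
boundary = - - 43.6445 55.2849 70.0300
tree:
40.4777
51.0680 27.7912
61.8955 38.1751 15.2565
71.0850 50.2551 23.6400 5.0790
78.3396 61.8955 35.5100 9.2461 0.0000
84.0668 71.0850 50.2551 16.8323 0.0000 0.0000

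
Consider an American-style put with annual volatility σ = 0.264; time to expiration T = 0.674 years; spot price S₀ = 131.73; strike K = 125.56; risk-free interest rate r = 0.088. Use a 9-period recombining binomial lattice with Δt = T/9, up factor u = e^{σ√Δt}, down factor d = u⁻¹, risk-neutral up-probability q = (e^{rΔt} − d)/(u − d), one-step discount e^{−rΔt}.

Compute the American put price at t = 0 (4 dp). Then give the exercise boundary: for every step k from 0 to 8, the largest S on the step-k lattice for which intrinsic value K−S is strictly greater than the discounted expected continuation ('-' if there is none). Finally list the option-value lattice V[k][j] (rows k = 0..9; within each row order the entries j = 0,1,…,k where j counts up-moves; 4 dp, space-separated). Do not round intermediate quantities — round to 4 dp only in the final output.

params: Δt=0.07489 u=1.07492 d=0.93030 q=0.52767 e^(-rΔt)=0.99343
t_9 payoffs: 56.8055 46.1175 33.7680 19.4987 3.0113 0.0000 0.0000 0.0000 0.0000 0.0000
t_8: node(8,0) S=73.9056 payoff=51.6544 vs cont=50.8297 → 51.6544 [stop]  node(8,1) S=85.3943 payoff=40.1657 vs cont=39.3409 → 40.1657 [stop]  node(8,2) S=98.6690 payoff=26.8910 vs cont=26.0662 → 26.8910 [stop]  node(8,3) S=114.0073 payoff=11.5527 vs cont=10.7279 → 11.5527 [stop]  node(8,4) S=131.7300 payoff=0.0000 vs cont=1.4130 → 1.4130 [wait]  node(8,5) S=152.2077 payoff=0.0000 vs cont=0.0000 → 0.0000 [wait]  node(8,6) S=175.8687 payoff=0.0000 vs cont=0.0000 → 0.0000 [wait]  node(8,7) S=203.2078 payoff=0.0000 vs cont=0.0000 → 0.0000 [wait]  node(8,8) S=234.7969 payoff=0.0000 vs cont=0.0000 → 0.0000 [wait]  ⇒ S*(8)=114.0073
t_7: node(7,0) S=79.4425 payoff=46.1175 vs cont=45.2927 → 46.1175 [stop]  node(7,1) S=91.7920 payoff=33.7680 vs cont=32.9432 → 33.7680 [stop]  node(7,2) S=106.0613 payoff=19.4987 vs cont=18.6740 → 19.4987 [stop]  node(7,3) S=122.5487 payoff=3.0113 vs cont=6.1616 → 6.1616 [wait]  node(7,4) S=141.5991 payoff=0.0000 vs cont=0.6630 → 0.6630 [wait]  node(7,5) S=163.6110 payoff=0.0000 vs cont=0.0000 → 0.0000 [wait]  node(7,6) S=189.0447 payoff=0.0000 vs cont=0.0000 → 0.0000 [wait]  node(7,7) S=218.4321 payoff=0.0000 vs cont=0.0000 → 0.0000 [wait]  ⇒ S*(7)=106.0613
t_6: node(6,0) S=85.3943 payoff=40.1657 vs cont=39.3409 → 40.1657 [stop]  node(6,1) S=98.6690 payoff=26.8910 vs cont=26.0662 → 26.8910 [stop]  node(6,2) S=114.0073 payoff=11.5527 vs cont=12.3793 → 12.3793 [wait]  node(6,3) S=131.7300 payoff=0.0000 vs cont=3.2387 → 3.2387 [wait]  node(6,4) S=152.2077 payoff=0.0000 vs cont=0.3111 → 0.3111 [wait]  node(6,5) S=175.8687 payoff=0.0000 vs cont=0.0000 → 0.0000 [wait]  node(6,6) S=203.2078 payoff=0.0000 vs cont=0.0000 → 0.0000 [wait]  ⇒ S*(6)=98.6690
t_5: node(5,0) S=91.7920 payoff=33.7680 vs cont=32.9432 → 33.7680 [stop]  node(5,1) S=106.0613 payoff=19.4987 vs cont=19.1073 → 19.4987 [stop]  node(5,2) S=122.5487 payoff=3.0113 vs cont=7.5065 → 7.5065 [wait]  node(5,3) S=141.5991 payoff=0.0000 vs cont=1.6828 → 1.6828 [wait]  node(5,4) S=163.6110 payoff=0.0000 vs cont=0.1460 → 0.1460 [wait]  node(5,5) S=189.0447 payoff=0.0000 vs cont=0.0000 → 0.0000 [wait]  ⇒ S*(5)=106.0613
t_4: node(4,0) S=98.6690 payoff=26.8910 vs cont=26.0662 → 26.8910 [stop]  node(4,1) S=114.0073 payoff=11.5527 vs cont=13.0843 → 13.0843 [wait]  node(4,2) S=131.7300 payoff=0.0000 vs cont=4.4044 → 4.4044 [wait]  node(4,3) S=152.2077 payoff=0.0000 vs cont=0.8661 → 0.8661 [wait]  node(4,4) S=175.8687 payoff=0.0000 vs cont=0.0685 → 0.0685 [wait]  ⇒ S*(4)=98.6690
t_3: node(3,0) S=106.0613 payoff=19.4987 vs cont=19.4769 → 19.4987 [stop]  node(3,1) S=122.5487 payoff=3.0113 vs cont=8.4483 → 8.4483 [wait]  node(3,2) S=141.5991 payoff=0.0000 vs cont=2.5207 → 2.5207 [wait]  node(3,3) S=163.6110 payoff=0.0000 vs cont=0.4423 → 0.4423 [wait]  ⇒ S*(3)=106.0613
t_2: node(2,0) S=114.0073 payoff=11.5527 vs cont=13.5780 → 13.5780 [wait]  node(2,1) S=131.7300 payoff=0.0000 vs cont=5.2856 → 5.2856 [wait]  node(2,2) S=152.2077 payoff=0.0000 vs cont=1.4147 → 1.4147 [wait]  ⇒ S*(2)=-
t_1: node(1,0) S=122.5487 payoff=3.0113 vs cont=9.1419 → 9.1419 [wait]  node(1,1) S=141.5991 payoff=0.0000 vs cont=3.2217 → 3.2217 [wait]  ⇒ S*(1)=-
t_0: node(0,0) S=131.7300 payoff=0.0000 vs cont=5.9785 → 5.9785 [wait]  ⇒ S*(0)=-

price = 5.9785
boundary = - - - 106.0613 98.6690 106.0613 98.6690 106.0613 114.0073
tree:
5.9785
9.1419 3.2217
13.5780 5.2856 1.4147
19.4987 8.4483 2.5207 0.4423
26.8910 13.0843 4.4044 0.8661 0.0685
33.7680 19.4987 7.5065 1.6828 0.1460 0.0000
40.1657 26.8910 12.3793 3.2387 0.3111 0.0000 0.0000
46.1175 33.7680 19.4987 6.1616 0.6630 0.0000 0.0000 0.0000
51.6544 40.1657 26.8910 11.5527 1.4130 0.0000 0.0000 0.0000 0.0000
56.8055 46.1175 33.7680 19.4987 3.0113 0.0000 0.0000 0.0000 0.0000 0.0000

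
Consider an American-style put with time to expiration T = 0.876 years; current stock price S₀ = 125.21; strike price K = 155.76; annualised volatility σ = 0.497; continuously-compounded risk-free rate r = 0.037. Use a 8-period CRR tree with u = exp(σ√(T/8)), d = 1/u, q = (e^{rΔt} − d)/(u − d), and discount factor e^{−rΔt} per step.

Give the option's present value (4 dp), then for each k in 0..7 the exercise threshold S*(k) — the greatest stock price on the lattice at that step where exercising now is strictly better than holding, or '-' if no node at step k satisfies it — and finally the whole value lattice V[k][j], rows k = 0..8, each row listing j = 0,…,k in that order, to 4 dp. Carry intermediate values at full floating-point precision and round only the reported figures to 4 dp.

price = 41.5891
boundary = - - - 76.4478 90.1135 76.4478 90.1135 106.2220
tree:
41.5891
53.2517 28.8624
66.0756 39.3226 17.3753
79.3122 51.7940 25.6689 8.2199
90.9054 65.6465 36.6983 13.5156 2.3492
100.7406 79.3122 50.3574 21.6897 4.4612 0.0000
109.0842 90.9054 65.6465 33.6375 8.4717 0.0000 0.0000
116.1626 100.7406 79.3122 49.5380 16.0876 0.0000 0.0000 0.0000
122.1675 109.0842 90.9054 65.6465 30.5500 0.0000 0.0000 0.0000 0.0000

Δt=0.10950  u=1.17876  d=0.84835  q=0.47126  discount=0.99596
step 8 (expiry): payoffs max(K−S,0) = 122.1675 109.0842 90.9054 65.6465 30.5500 0.0000 0.0000 0.0000 0.0000
step 7: (k=7,j=0): S=39.5974, (K−S)⁺=116.1626, hold=115.5328 ⇒ V=116.1626 exercise | (k=7,j=1): S=55.0194, (K−S)⁺=100.7406, hold=100.1108 ⇒ V=100.7406 exercise | (k=7,j=2): S=76.4478, (K−S)⁺=79.3122, hold=78.6824 ⇒ V=79.3122 exercise | (k=7,j=3): S=106.2220, (K−S)⁺=49.5380, hold=48.9082 ⇒ V=49.5380 exercise | (k=7,j=4): S=147.5923, (K−S)⁺=8.1677, hold=16.0876 ⇒ V=16.0876 continue | (k=7,j=5): S=205.0750, (K−S)⁺=0.0000, hold=0.0000 ⇒ V=0.0000 continue | (k=7,j=6): S=284.9456, (K−S)⁺=0.0000, hold=0.0000 ⇒ V=0.0000 continue | (k=7,j=7): S=395.9234, (K−S)⁺=0.0000, hold=0.0000 ⇒ V=0.0000 continue  boundary S*=106.2220
step 6: (k=6,j=0): S=46.6758, (K−S)⁺=109.0842, hold=108.4544 ⇒ V=109.0842 exercise | (k=6,j=1): S=64.8546, (K−S)⁺=90.9054, hold=90.2756 ⇒ V=90.9054 exercise | (k=6,j=2): S=90.1135, (K−S)⁺=65.6465, hold=65.0167 ⇒ V=65.6465 exercise | (k=6,j=3): S=125.2100, (K−S)⁺=30.5500, hold=33.6375 ⇒ V=33.6375 continue | (k=6,j=4): S=173.9755, (K−S)⁺=0.0000, hold=8.4717 ⇒ V=8.4717 continue | (k=6,j=5): S=241.7338, (K−S)⁺=0.0000, hold=0.0000 ⇒ V=0.0000 continue | (k=6,j=6): S=335.8819, (K−S)⁺=0.0000, hold=0.0000 ⇒ V=0.0000 continue  boundary S*=90.1135
step 5: (k=5,j=0): S=55.0194, (K−S)⁺=100.7406, hold=100.1108 ⇒ V=100.7406 exercise | (k=5,j=1): S=76.4478, (K−S)⁺=79.3122, hold=78.6824 ⇒ V=79.3122 exercise | (k=5,j=2): S=106.2220, (K−S)⁺=49.5380, hold=50.3574 ⇒ V=50.3574 continue | (k=5,j=3): S=147.5923, (K−S)⁺=8.1677, hold=21.6897 ⇒ V=21.6897 continue | (k=5,j=4): S=205.0750, (K−S)⁺=0.0000, hold=4.4612 ⇒ V=4.4612 continue | (k=5,j=5): S=284.9456, (K−S)⁺=0.0000, hold=0.0000 ⇒ V=0.0000 continue  boundary S*=76.4478
step 4: (k=4,j=0): S=64.8546, (K−S)⁺=90.9054, hold=90.2756 ⇒ V=90.9054 exercise | (k=4,j=1): S=90.1135, (K−S)⁺=65.6465, hold=65.4013 ⇒ V=65.6465 exercise | (k=4,j=2): S=125.2100, (K−S)⁺=30.5500, hold=36.6983 ⇒ V=36.6983 continue | (k=4,j=3): S=173.9755, (K−S)⁺=0.0000, hold=13.5156 ⇒ V=13.5156 continue | (k=4,j=4): S=241.7338, (K−S)⁺=0.0000, hold=2.3492 ⇒ V=2.3492 continue  boundary S*=90.1135
step 3: (k=3,j=0): S=76.4478, (K−S)⁺=79.3122, hold=78.6824 ⇒ V=79.3122 exercise | (k=3,j=1): S=106.2220, (K−S)⁺=49.5380, hold=51.7940 ⇒ V=51.7940 continue | (k=3,j=2): S=147.5923, (K−S)⁺=8.1677, hold=25.6689 ⇒ V=25.6689 continue | (k=3,j=3): S=205.0750, (K−S)⁺=0.0000, hold=8.2199 ⇒ V=8.2199 continue  boundary S*=76.4478
step 2: (k=2,j=0): S=90.1135, (K−S)⁺=65.6465, hold=66.0756 ⇒ V=66.0756 continue | (k=2,j=1): S=125.2100, (K−S)⁺=30.5500, hold=39.3226 ⇒ V=39.3226 continue | (k=2,j=2): S=173.9755, (K−S)⁺=0.0000, hold=17.3753 ⇒ V=17.3753 continue  boundary S*=-
step 1: (k=1,j=0): S=106.2220, (K−S)⁺=49.5380, hold=53.2517 ⇒ V=53.2517 continue | (k=1,j=1): S=147.5923, (K−S)⁺=8.1677, hold=28.8624 ⇒ V=28.8624 continue  boundary S*=-
step 0: (k=0,j=0): S=125.2100, (K−S)⁺=30.5500, hold=41.5891 ⇒ V=41.5891 continue  boundary S*=-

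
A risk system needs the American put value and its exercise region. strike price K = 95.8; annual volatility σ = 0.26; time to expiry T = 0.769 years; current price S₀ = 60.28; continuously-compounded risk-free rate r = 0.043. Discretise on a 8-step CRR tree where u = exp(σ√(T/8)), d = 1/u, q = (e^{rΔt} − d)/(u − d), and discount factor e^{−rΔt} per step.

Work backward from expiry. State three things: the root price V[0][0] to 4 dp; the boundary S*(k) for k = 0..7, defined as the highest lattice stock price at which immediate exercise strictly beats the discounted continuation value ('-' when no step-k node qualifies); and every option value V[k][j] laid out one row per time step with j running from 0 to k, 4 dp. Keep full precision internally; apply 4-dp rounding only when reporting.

price = 35.5200
boundary = 60.2800 65.3404 70.8257 76.7714 70.8257 76.7714 83.2162 76.7714
tree:
35.5200
40.1885 30.4596
44.4955 35.5200 24.9743
48.4688 40.1885 30.4596 19.0286
52.1345 44.4955 35.5200 24.9743 13.2635
55.5163 48.4688 40.1885 30.4596 19.0286 7.7330
58.6361 52.1345 44.4955 35.5200 24.9743 12.5838 3.0515
61.5143 55.5163 48.4688 40.1885 30.4596 19.0286 6.1967 0.0000
64.1697 58.6361 52.1345 44.4955 35.5200 24.9743 12.5838 0.0000 0.0000

Δt=0.09613  u=1.08395  d=0.92255  q=0.50552  discount=0.99588
step 8 (expiry): payoffs max(K−S,0) = 64.1697 58.6361 52.1345 44.4955 35.5200 24.9743 12.5838 0.0000 0.0000
step 7: (k=7,j=0): S=34.2857, (K−S)⁺=61.5143, hold=61.1192 ⇒ V=61.5143 exercise | (k=7,j=1): S=40.2837, (K−S)⁺=55.5163, hold=55.1211 ⇒ V=55.5163 exercise | (k=7,j=2): S=47.3312, (K−S)⁺=48.4688, hold=48.0737 ⇒ V=48.4688 exercise | (k=7,j=3): S=55.6115, (K−S)⁺=40.1885, hold=39.7933 ⇒ V=40.1885 exercise | (k=7,j=4): S=65.3404, (K−S)⁺=30.4596, hold=30.0644 ⇒ V=30.4596 exercise | (k=7,j=5): S=76.7714, (K−S)⁺=19.0286, hold=18.6335 ⇒ V=19.0286 exercise | (k=7,j=6): S=90.2021, (K−S)⁺=5.5979, hold=6.1967 ⇒ V=6.1967 continue | (k=7,j=7): S=105.9825, (K−S)⁺=0.0000, hold=0.0000 ⇒ V=0.0000 continue  boundary S*=76.7714
step 6: (k=6,j=0): S=37.1639, (K−S)⁺=58.6361, hold=58.2410 ⇒ V=58.6361 exercise | (k=6,j=1): S=43.6655, (K−S)⁺=52.1345, hold=51.7393 ⇒ V=52.1345 exercise | (k=6,j=2): S=51.3045, (K−S)⁺=44.4955, hold=44.1003 ⇒ V=44.4955 exercise | (k=6,j=3): S=60.2800, (K−S)⁺=35.5200, hold=35.1248 ⇒ V=35.5200 exercise | (k=6,j=4): S=70.8257, (K−S)⁺=24.9743, hold=24.5792 ⇒ V=24.9743 exercise | (k=6,j=5): S=83.2162, (K−S)⁺=12.5838, hold=12.4901 ⇒ V=12.5838 exercise | (k=6,j=6): S=97.7744, (K−S)⁺=0.0000, hold=3.0515 ⇒ V=3.0515 continue  boundary S*=83.2162
step 5: (k=5,j=0): S=40.2837, (K−S)⁺=55.5163, hold=55.1211 ⇒ V=55.5163 exercise | (k=5,j=1): S=47.3312, (K−S)⁺=48.4688, hold=48.0737 ⇒ V=48.4688 exercise | (k=5,j=2): S=55.6115, (K−S)⁺=40.1885, hold=39.7933 ⇒ V=40.1885 exercise | (k=5,j=3): S=65.3404, (K−S)⁺=30.4596, hold=30.0644 ⇒ V=30.4596 exercise | (k=5,j=4): S=76.7714, (K−S)⁺=19.0286, hold=18.6335 ⇒ V=19.0286 exercise | (k=5,j=5): S=90.2021, (K−S)⁺=5.5979, hold=7.7330 ⇒ V=7.7330 continue  boundary S*=76.7714
step 4: (k=4,j=0): S=43.6655, (K−S)⁺=52.1345, hold=51.7393 ⇒ V=52.1345 exercise | (k=4,j=1): S=51.3045, (K−S)⁺=44.4955, hold=44.1003 ⇒ V=44.4955 exercise | (k=4,j=2): S=60.2800, (K−S)⁺=35.5200, hold=35.1248 ⇒ V=35.5200 exercise | (k=4,j=3): S=70.8257, (K−S)⁺=24.9743, hold=24.5792 ⇒ V=24.9743 exercise | (k=4,j=4): S=83.2162, (K−S)⁺=12.5838, hold=13.2635 ⇒ V=13.2635 continue  boundary S*=70.8257
step 3: (k=3,j=0): S=47.3312, (K−S)⁺=48.4688, hold=48.0737 ⇒ V=48.4688 exercise | (k=3,j=1): S=55.6115, (K−S)⁺=40.1885, hold=39.7933 ⇒ V=40.1885 exercise | (k=3,j=2): S=65.3404, (K−S)⁺=30.4596, hold=30.0644 ⇒ V=30.4596 exercise | (k=3,j=3): S=76.7714, (K−S)⁺=19.0286, hold=18.9757 ⇒ V=19.0286 exercise  boundary S*=76.7714
step 2: (k=2,j=0): S=51.3045, (K−S)⁺=44.4955, hold=44.1003 ⇒ V=44.4955 exercise | (k=2,j=1): S=60.2800, (K−S)⁺=35.5200, hold=35.1248 ⇒ V=35.5200 exercise | (k=2,j=2): S=70.8257, (K−S)⁺=24.9743, hold=24.5792 ⇒ V=24.9743 exercise  boundary S*=70.8257
step 1: (k=1,j=0): S=55.6115, (K−S)⁺=40.1885, hold=39.7933 ⇒ V=40.1885 exercise | (k=1,j=1): S=65.3404, (K−S)⁺=30.4596, hold=30.0644 ⇒ V=30.4596 exercise  boundary S*=65.3404
step 0: (k=0,j=0): S=60.2800, (K−S)⁺=35.5200, hold=35.1248 ⇒ V=35.5200 exercise  boundary S*=60.2800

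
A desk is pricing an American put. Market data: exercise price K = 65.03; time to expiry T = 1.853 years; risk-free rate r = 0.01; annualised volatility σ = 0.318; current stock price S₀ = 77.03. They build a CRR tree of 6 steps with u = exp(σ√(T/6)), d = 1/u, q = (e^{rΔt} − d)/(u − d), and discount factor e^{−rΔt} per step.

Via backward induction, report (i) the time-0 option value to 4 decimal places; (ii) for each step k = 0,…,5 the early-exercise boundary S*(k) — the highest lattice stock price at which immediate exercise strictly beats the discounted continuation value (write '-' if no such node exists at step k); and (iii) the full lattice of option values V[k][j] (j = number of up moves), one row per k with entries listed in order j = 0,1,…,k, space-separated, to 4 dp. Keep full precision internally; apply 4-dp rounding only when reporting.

price = 7.0587
boundary = - - - - 37.9895 45.3328
tree:
7.0587
10.4120 3.2420
14.9050 5.3044 0.8872
20.5534 8.4961 1.6623 0.0000
27.0405 13.2158 3.1146 0.0000 0.0000
33.1943 19.6972 5.8358 0.0000 0.0000 0.0000
38.3513 27.0405 10.9344 0.0000 0.0000 0.0000 0.0000

Δt=0.30883  u=1.19330  d=0.83801  q=0.46464  discount=0.99692
step 6 (expiry): payoffs max(K−S,0) = 38.3513 27.0405 10.9344 0.0000 0.0000 0.0000 0.0000
step 5: (k=5,j=0): S=31.8357, (K−S)⁺=33.1943, hold=32.9938 ⇒ V=33.1943 exercise | (k=5,j=1): S=45.3328, (K−S)⁺=19.6972, hold=19.4967 ⇒ V=19.6972 exercise | (k=5,j=2): S=64.5522, (K−S)⁺=0.4778, hold=5.8358 ⇒ V=5.8358 continue | (k=5,j=3): S=91.9198, (K−S)⁺=0.0000, hold=0.0000 ⇒ V=0.0000 continue | (k=5,j=4): S=130.8903, (K−S)⁺=0.0000, hold=0.0000 ⇒ V=0.0000 continue | (k=5,j=5): S=186.3827, (K−S)⁺=0.0000, hold=0.0000 ⇒ V=0.0000 continue  boundary S*=45.3328
step 4: (k=4,j=0): S=37.9895, (K−S)⁺=27.0405, hold=26.8400 ⇒ V=27.0405 exercise | (k=4,j=1): S=54.0956, (K−S)⁺=10.9344, hold=13.2158 ⇒ V=13.2158 continue | (k=4,j=2): S=77.0300, (K−S)⁺=0.0000, hold=3.1146 ⇒ V=3.1146 continue | (k=4,j=3): S=109.6878, (K−S)⁺=0.0000, hold=0.0000 ⇒ V=0.0000 continue | (k=4,j=4): S=156.1912, (K−S)⁺=0.0000, hold=0.0000 ⇒ V=0.0000 continue  boundary S*=37.9895
step 3: (k=3,j=0): S=45.3328, (K−S)⁺=19.6972, hold=20.5534 ⇒ V=20.5534 continue | (k=3,j=1): S=64.5522, (K−S)⁺=0.4778, hold=8.4961 ⇒ V=8.4961 continue | (k=3,j=2): S=91.9198, (K−S)⁺=0.0000, hold=1.6623 ⇒ V=1.6623 continue | (k=3,j=3): S=130.8903, (K−S)⁺=0.0000, hold=0.0000 ⇒ V=0.0000 continue  boundary S*=-
step 2: (k=2,j=0): S=54.0956, (K−S)⁺=10.9344, hold=14.9050 ⇒ V=14.9050 continue | (k=2,j=1): S=77.0300, (K−S)⁺=0.0000, hold=5.3044 ⇒ V=5.3044 continue | (k=2,j=2): S=109.6878, (K−S)⁺=0.0000, hold=0.8872 ⇒ V=0.8872 continue  boundary S*=-
step 1: (k=1,j=0): S=64.5522, (K−S)⁺=0.4778, hold=10.4120 ⇒ V=10.4120 continue | (k=1,j=1): S=91.9198, (K−S)⁺=0.0000, hold=3.2420 ⇒ V=3.2420 continue  boundary S*=-
step 0: (k=0,j=0): S=77.0300, (K−S)⁺=0.0000, hold=7.0587 ⇒ V=7.0587 continue  boundary S*=-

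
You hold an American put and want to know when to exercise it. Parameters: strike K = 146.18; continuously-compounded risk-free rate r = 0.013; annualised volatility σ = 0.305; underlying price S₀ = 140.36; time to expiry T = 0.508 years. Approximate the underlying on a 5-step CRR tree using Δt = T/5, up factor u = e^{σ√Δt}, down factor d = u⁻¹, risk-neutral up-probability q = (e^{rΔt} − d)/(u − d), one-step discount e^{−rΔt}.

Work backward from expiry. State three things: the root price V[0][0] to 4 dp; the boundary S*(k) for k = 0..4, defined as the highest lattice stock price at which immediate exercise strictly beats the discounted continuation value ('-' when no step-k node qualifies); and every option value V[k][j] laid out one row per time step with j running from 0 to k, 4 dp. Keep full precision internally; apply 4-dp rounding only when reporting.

Δt=0.10160  u=1.10210  d=0.90736  q=0.48250  discount=0.99868
step 5 (expiry): payoffs max(K−S,0) = 59.8549 41.3273 18.8232 0.0000 0.0000 0.0000
step 4: (k=4,j=0): S=95.1390, (K−S)⁺=51.0410, hold=50.8481 ⇒ V=51.0410 exercise | (k=4,j=1): S=115.5582, (K−S)⁺=30.6218, hold=30.4288 ⇒ V=30.6218 exercise | (k=4,j=2): S=140.3600, (K−S)⁺=5.8200, hold=9.7281 ⇒ V=9.7281 continue | (k=4,j=3): S=170.4849, (K−S)⁺=0.0000, hold=0.0000 ⇒ V=0.0000 continue | (k=4,j=4): S=207.0753, (K−S)⁺=0.0000, hold=0.0000 ⇒ V=0.0000 continue  boundary S*=115.5582
step 3: (k=3,j=0): S=104.8527, (K−S)⁺=41.3273, hold=41.1343 ⇒ V=41.3273 exercise | (k=3,j=1): S=127.3568, (K−S)⁺=18.8232, hold=20.5134 ⇒ V=20.5134 continue | (k=3,j=2): S=154.6908, (K−S)⁺=0.0000, hold=5.0276 ⇒ V=5.0276 continue | (k=3,j=3): S=187.8915, (K−S)⁺=0.0000, hold=0.0000 ⇒ V=0.0000 continue  boundary S*=104.8527
step 2: (k=2,j=0): S=115.5582, (K−S)⁺=30.6218, hold=31.2433 ⇒ V=31.2433 continue | (k=2,j=1): S=140.3600, (K−S)⁺=5.8200, hold=13.0243 ⇒ V=13.0243 continue | (k=2,j=2): S=170.4849, (K−S)⁺=0.0000, hold=2.5984 ⇒ V=2.5984 continue  boundary S*=-
step 1: (k=1,j=0): S=127.3568, (K−S)⁺=18.8232, hold=22.4230 ⇒ V=22.4230 continue | (k=1,j=1): S=154.6908, (K−S)⁺=0.0000, hold=7.9832 ⇒ V=7.9832 continue  boundary S*=-
step 0: (k=0,j=0): S=140.3600, (K−S)⁺=5.8200, hold=15.4354 ⇒ V=15.4354 continue  boundary S*=-

price = 15.4354
boundary = - - - 104.8527 115.5582
tree:
15.4354
22.4230 7.9832
31.2433 13.0243 2.5984
41.3273 20.5134 5.0276 0.0000
51.0410 30.6218 9.7281 0.0000 0.0000
59.8549 41.3273 18.8232 0.0000 0.0000 0.0000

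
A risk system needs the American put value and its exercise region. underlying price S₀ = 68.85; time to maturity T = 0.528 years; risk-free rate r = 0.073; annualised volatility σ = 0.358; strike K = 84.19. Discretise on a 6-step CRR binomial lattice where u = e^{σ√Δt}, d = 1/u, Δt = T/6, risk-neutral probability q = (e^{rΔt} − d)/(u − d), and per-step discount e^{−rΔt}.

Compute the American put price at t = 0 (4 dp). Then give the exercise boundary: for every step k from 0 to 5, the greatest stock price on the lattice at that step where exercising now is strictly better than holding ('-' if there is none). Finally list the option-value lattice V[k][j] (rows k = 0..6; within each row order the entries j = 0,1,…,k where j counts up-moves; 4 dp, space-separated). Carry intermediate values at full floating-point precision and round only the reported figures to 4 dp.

Δt=0.08800, u=1.11204, d=0.89924, q=0.50376, disc=e^(-rΔt)=0.99360
k=6 terminal: V=max(K-S,0) → 47.7841 39.1689 28.5151 15.3400 0.0000 0.0000 0.0000
k=5: j=0 S=40.4850 intr=43.7050 cont=43.1659 V=43.7050[EX]; j=1 S=50.0654 intr=34.1246 cont=33.5855 V=34.1246[EX]; j=2 S=61.9130 intr=22.2770 cont=21.7379 V=22.2770[EX]; j=3 S=76.5642 intr=7.6258 cont=7.5636 V=7.6258[EX]; j=4 S=94.6826 intr=0.0000 cont=0.0000 V=0.0000[hold]; j=5 S=117.0885 intr=0.0000 cont=0.0000 V=0.0000[hold]  S*(5)=76.5642
k=4: j=0 S=45.0211 intr=39.1689 cont=38.6298 V=39.1689[EX]; j=1 S=55.6749 intr=28.5151 cont=27.9759 V=28.5151[EX]; j=2 S=68.8500 intr=15.3400 cont=14.8009 V=15.3400[EX]; j=3 S=85.1428 intr=0.0000 cont=3.7600 V=3.7600[hold]; j=4 S=105.2912 intr=0.0000 cont=0.0000 V=0.0000[hold]  S*(4)=68.8500
k=3: j=0 S=50.0654 intr=34.1246 cont=33.5855 V=34.1246[EX]; j=1 S=61.9130 intr=22.2770 cont=21.7379 V=22.2770[EX]; j=2 S=76.5642 intr=7.6258 cont=9.4456 V=9.4456[hold]; j=3 S=94.6826 intr=0.0000 cont=1.8539 V=1.8539[hold]  S*(3)=61.9130
k=2: j=0 S=55.6749 intr=28.5151 cont=27.9759 V=28.5151[EX]; j=1 S=68.8500 intr=15.3400 cont=15.7118 V=15.7118[hold]; j=2 S=85.1428 intr=0.0000 cont=5.5852 V=5.5852[hold]  S*(2)=55.6749
k=1: j=0 S=61.9130 intr=22.2770 cont=21.9240 V=22.2770[EX]; j=1 S=76.5642 intr=7.6258 cont=10.5425 V=10.5425[hold]  S*(1)=61.9130
k=0: j=0 S=68.8500 intr=15.3400 cont=16.2608 V=16.2608[hold]  S*(0)=-

price = 16.2608
boundary = - 61.9130 55.6749 61.9130 68.8500 76.5642
tree:
16.2608
22.2770 10.5425
28.5151 15.7118 5.5852
34.1246 22.2770 9.4456 1.8539
39.1689 28.5151 15.3400 3.7600 0.0000
43.7050 34.1246 22.2770 7.6258 0.0000 0.0000
47.7841 39.1689 28.5151 15.3400 0.0000 0.0000 0.0000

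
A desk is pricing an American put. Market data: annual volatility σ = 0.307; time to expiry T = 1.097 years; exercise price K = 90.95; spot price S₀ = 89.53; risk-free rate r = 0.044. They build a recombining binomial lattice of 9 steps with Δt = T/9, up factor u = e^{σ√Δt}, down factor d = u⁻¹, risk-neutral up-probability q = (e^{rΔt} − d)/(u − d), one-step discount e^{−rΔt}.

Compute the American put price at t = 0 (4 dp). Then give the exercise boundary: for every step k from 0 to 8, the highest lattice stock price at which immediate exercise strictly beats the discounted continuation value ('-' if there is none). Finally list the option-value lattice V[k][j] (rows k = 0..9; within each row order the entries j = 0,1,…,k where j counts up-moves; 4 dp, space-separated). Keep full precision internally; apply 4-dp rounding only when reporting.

params: Δt=0.12189 u=1.11314 d=0.89836 q=0.49827 e^(-rΔt)=0.99465
t_9 payoffs: 56.8281 48.6705 38.5626 26.0382 10.5196 0.0000 0.0000 0.0000 0.0000 0.0000
t_8: node(8,0) S=37.9823 payoff=52.9677 vs cont=52.4812 → 52.9677 [stop]  node(8,1) S=47.0628 payoff=43.8872 vs cont=43.4007 → 43.8872 [stop]  node(8,2) S=58.3143 payoff=32.6357 vs cont=32.1492 → 32.6357 [stop]  node(8,3) S=72.2556 payoff=18.6944 vs cont=18.2079 → 18.6944 [stop]  node(8,4) S=89.5300 payoff=1.4200 vs cont=5.2498 → 5.2498 [wait]  node(8,5) S=110.9342 payoff=0.0000 vs cont=0.0000 → 0.0000 [wait]  node(8,6) S=137.4555 payoff=0.0000 vs cont=0.0000 → 0.0000 [wait]  node(8,7) S=170.3174 payoff=0.0000 vs cont=0.0000 → 0.0000 [wait]  node(8,8) S=211.0356 payoff=0.0000 vs cont=0.0000 → 0.0000 [wait]  ⇒ S*(8)=72.2556
t_7: node(7,0) S=42.2795 payoff=48.6705 vs cont=48.1840 → 48.6705 [stop]  node(7,1) S=52.3874 payoff=38.5626 vs cont=38.0762 → 38.5626 [stop]  node(7,2) S=64.9118 payoff=26.0382 vs cont=25.5518 → 26.0382 [stop]  node(7,3) S=80.4304 payoff=10.5196 vs cont=11.9312 → 11.9312 [wait]  node(7,4) S=99.6591 payoff=0.0000 vs cont=2.6199 → 2.6199 [wait]  node(7,5) S=123.4849 payoff=0.0000 vs cont=0.0000 → 0.0000 [wait]  node(7,6) S=153.0067 payoff=0.0000 vs cont=0.0000 → 0.0000 [wait]  node(7,7) S=189.5865 payoff=0.0000 vs cont=0.0000 → 0.0000 [wait]  ⇒ S*(7)=64.9118
t_6: node(6,0) S=47.0628 payoff=43.8872 vs cont=43.4007 → 43.8872 [stop]  node(6,1) S=58.3143 payoff=32.6357 vs cont=32.1492 → 32.6357 [stop]  node(6,2) S=72.2556 payoff=18.6944 vs cont=18.9075 → 18.9075 [wait]  node(6,3) S=89.5300 payoff=1.4200 vs cont=7.2527 → 7.2527 [wait]  node(6,4) S=110.9342 payoff=0.0000 vs cont=1.3075 → 1.3075 [wait]  node(6,5) S=137.4555 payoff=0.0000 vs cont=0.0000 → 0.0000 [wait]  node(6,6) S=170.3174 payoff=0.0000 vs cont=0.0000 → 0.0000 [wait]  ⇒ S*(6)=58.3143
t_5: node(5,0) S=52.3874 payoff=38.5626 vs cont=38.0762 → 38.5626 [stop]  node(5,1) S=64.9118 payoff=26.0382 vs cont=25.6574 → 26.0382 [stop]  node(5,2) S=80.4304 payoff=10.5196 vs cont=13.0302 → 13.0302 [wait]  node(5,3) S=99.6591 payoff=0.0000 vs cont=4.2674 → 4.2674 [wait]  node(5,4) S=123.4849 payoff=0.0000 vs cont=0.6525 → 0.6525 [wait]  node(5,5) S=153.0067 payoff=0.0000 vs cont=0.0000 → 0.0000 [wait]  ⇒ S*(5)=64.9118
t_4: node(4,0) S=58.3143 payoff=32.6357 vs cont=32.1492 → 32.6357 [stop]  node(4,1) S=72.2556 payoff=18.6944 vs cont=19.4521 → 19.4521 [wait]  node(4,2) S=89.5300 payoff=1.4200 vs cont=8.6176 → 8.6176 [wait]  node(4,3) S=110.9342 payoff=0.0000 vs cont=2.4530 → 2.4530 [wait]  node(4,4) S=137.4555 payoff=0.0000 vs cont=0.3256 → 0.3256 [wait]  ⇒ S*(4)=58.3143
t_3: node(3,0) S=64.9118 payoff=26.0382 vs cont=25.9273 → 26.0382 [stop]  node(3,1) S=80.4304 payoff=10.5196 vs cont=13.9785 → 13.9785 [wait]  node(3,2) S=99.6591 payoff=0.0000 vs cont=5.5163 → 5.5163 [wait]  node(3,3) S=123.4849 payoff=0.0000 vs cont=1.3856 → 1.3856 [wait]  ⇒ S*(3)=64.9118
t_2: node(2,0) S=72.2556 payoff=18.6944 vs cont=19.9221 → 19.9221 [wait]  node(2,1) S=89.5300 payoff=1.4200 vs cont=9.7098 → 9.7098 [wait]  node(2,2) S=110.9342 payoff=0.0000 vs cont=3.4396 → 3.4396 [wait]  ⇒ S*(2)=-
t_1: node(1,0) S=80.4304 payoff=10.5196 vs cont=14.7543 → 14.7543 [wait]  node(1,1) S=99.6591 payoff=0.0000 vs cont=6.5504 → 6.5504 [wait]  ⇒ S*(1)=-
t_0: node(0,0) S=89.5300 payoff=1.4200 vs cont=10.6095 → 10.6095 [wait]  ⇒ S*(0)=-

price = 10.6095
boundary = - - - 64.9118 58.3143 64.9118 58.3143 64.9118 72.2556
tree:
10.6095
14.7543 6.5504
19.9221 9.7098 3.4396
26.0382 13.9785 5.5163 1.3856
32.6357 19.4521 8.6176 2.4530 0.3256
38.5626 26.0382 13.0302 4.2674 0.6525 0.0000
43.8872 32.6357 18.9075 7.2527 1.3075 0.0000 0.0000
48.6705 38.5626 26.0382 11.9312 2.6199 0.0000 0.0000 0.0000
52.9677 43.8872 32.6357 18.6944 5.2498 0.0000 0.0000 0.0000 0.0000
56.8281 48.6705 38.5626 26.0382 10.5196 0.0000 0.0000 0.0000 0.0000 0.0000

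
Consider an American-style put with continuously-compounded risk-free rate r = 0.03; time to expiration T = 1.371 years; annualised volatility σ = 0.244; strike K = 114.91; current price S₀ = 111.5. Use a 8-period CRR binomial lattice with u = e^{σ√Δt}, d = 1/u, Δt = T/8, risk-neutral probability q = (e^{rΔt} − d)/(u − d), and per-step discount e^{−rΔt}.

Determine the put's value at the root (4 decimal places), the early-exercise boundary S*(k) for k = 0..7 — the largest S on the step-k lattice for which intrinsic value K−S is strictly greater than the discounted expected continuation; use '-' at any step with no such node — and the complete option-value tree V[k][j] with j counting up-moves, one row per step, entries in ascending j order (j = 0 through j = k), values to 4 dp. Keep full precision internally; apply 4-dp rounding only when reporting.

price = 12.6711
boundary = - - - 82.3514 74.4394 82.3514 91.1043 100.7875
tree:
12.6711
17.9409 7.5369
24.6066 11.4664 3.6889
32.5586 16.9159 6.1404 1.2779
40.4706 24.0267 9.9861 2.3615 0.2084
47.6224 32.5586 15.7505 4.3302 0.4191 0.0000
54.0871 40.4706 23.8057 7.8654 0.8430 0.0000 0.0000
59.9307 47.6224 32.5586 14.1225 1.6954 0.0000 0.0000 0.0000
65.2129 54.0871 40.4706 23.8057 3.4100 0.0000 0.0000 0.0000 0.0000

Δt=0.17137  u=1.10629  d=0.90392  q=0.50024  discount=0.99487
step 8 (expiry): payoffs max(K−S,0) = 65.2129 54.0871 40.4706 23.8057 3.4100 0.0000 0.0000 0.0000 0.0000
step 7: (k=7,j=0): S=54.9793, (K−S)⁺=59.9307, hold=59.3415 ⇒ V=59.9307 exercise | (k=7,j=1): S=67.2876, (K−S)⁺=47.6224, hold=47.0332 ⇒ V=47.6224 exercise | (k=7,j=2): S=82.3514, (K−S)⁺=32.5586, hold=31.9694 ⇒ V=32.5586 exercise | (k=7,j=3): S=100.7875, (K−S)⁺=14.1225, hold=13.5332 ⇒ V=14.1225 exercise | (k=7,j=4): S=123.3511, (K−S)⁺=0.0000, hold=1.6954 ⇒ V=1.6954 continue | (k=7,j=5): S=150.9659, (K−S)⁺=0.0000, hold=0.0000 ⇒ V=0.0000 continue | (k=7,j=6): S=184.7629, (K−S)⁺=0.0000, hold=0.0000 ⇒ V=0.0000 continue | (k=7,j=7): S=226.1262, (K−S)⁺=0.0000, hold=0.0000 ⇒ V=0.0000 continue  boundary S*=100.7875
step 6: (k=6,j=0): S=60.8229, (K−S)⁺=54.0871, hold=53.4979 ⇒ V=54.0871 exercise | (k=6,j=1): S=74.4394, (K−S)⁺=40.4706, hold=39.8813 ⇒ V=40.4706 exercise | (k=6,j=2): S=91.1043, (K−S)⁺=23.8057, hold=23.2164 ⇒ V=23.8057 exercise | (k=6,j=3): S=111.5000, (K−S)⁺=3.4100, hold=7.8654 ⇒ V=7.8654 continue | (k=6,j=4): S=136.4617, (K−S)⁺=0.0000, hold=0.8430 ⇒ V=0.8430 continue | (k=6,j=5): S=167.0117, (K−S)⁺=0.0000, hold=0.0000 ⇒ V=0.0000 continue | (k=6,j=6): S=204.4009, (K−S)⁺=0.0000, hold=0.0000 ⇒ V=0.0000 continue  boundary S*=91.1043
step 5: (k=5,j=0): S=67.2876, (K−S)⁺=47.6224, hold=47.0332 ⇒ V=47.6224 exercise | (k=5,j=1): S=82.3514, (K−S)⁺=32.5586, hold=31.9694 ⇒ V=32.5586 exercise | (k=5,j=2): S=100.7875, (K−S)⁺=14.1225, hold=15.7505 ⇒ V=15.7505 continue | (k=5,j=3): S=123.3511, (K−S)⁺=0.0000, hold=4.3302 ⇒ V=4.3302 continue | (k=5,j=4): S=150.9659, (K−S)⁺=0.0000, hold=0.4191 ⇒ V=0.4191 continue | (k=5,j=5): S=184.7629, (K−S)⁺=0.0000, hold=0.0000 ⇒ V=0.0000 continue  boundary S*=82.3514
step 4: (k=4,j=0): S=74.4394, (K−S)⁺=40.4706, hold=39.8813 ⇒ V=40.4706 exercise | (k=4,j=1): S=91.1043, (K−S)⁺=23.8057, hold=24.0267 ⇒ V=24.0267 continue | (k=4,j=2): S=111.5000, (K−S)⁺=3.4100, hold=9.9861 ⇒ V=9.9861 continue | (k=4,j=3): S=136.4617, (K−S)⁺=0.0000, hold=2.3615 ⇒ V=2.3615 continue | (k=4,j=4): S=167.0117, (K−S)⁺=0.0000, hold=0.2084 ⇒ V=0.2084 continue  boundary S*=74.4394
step 3: (k=3,j=0): S=82.3514, (K−S)⁺=32.5586, hold=32.0793 ⇒ V=32.5586 exercise | (k=3,j=1): S=100.7875, (K−S)⁺=14.1225, hold=16.9159 ⇒ V=16.9159 continue | (k=3,j=2): S=123.3511, (K−S)⁺=0.0000, hold=6.1404 ⇒ V=6.1404 continue | (k=3,j=3): S=150.9659, (K−S)⁺=0.0000, hold=1.2779 ⇒ V=1.2779 continue  boundary S*=82.3514
step 2: (k=2,j=0): S=91.1043, (K−S)⁺=23.8057, hold=24.6066 ⇒ V=24.6066 continue | (k=2,j=1): S=111.5000, (K−S)⁺=3.4100, hold=11.4664 ⇒ V=11.4664 continue | (k=2,j=2): S=136.4617, (K−S)⁺=0.0000, hold=3.6889 ⇒ V=3.6889 continue  boundary S*=-
step 1: (k=1,j=0): S=100.7875, (K−S)⁺=14.1225, hold=17.9409 ⇒ V=17.9409 continue | (k=1,j=1): S=123.3511, (K−S)⁺=0.0000, hold=7.5369 ⇒ V=7.5369 continue  boundary S*=-
step 0: (k=0,j=0): S=111.5000, (K−S)⁺=3.4100, hold=12.6711 ⇒ V=12.6711 continue  boundary S*=-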